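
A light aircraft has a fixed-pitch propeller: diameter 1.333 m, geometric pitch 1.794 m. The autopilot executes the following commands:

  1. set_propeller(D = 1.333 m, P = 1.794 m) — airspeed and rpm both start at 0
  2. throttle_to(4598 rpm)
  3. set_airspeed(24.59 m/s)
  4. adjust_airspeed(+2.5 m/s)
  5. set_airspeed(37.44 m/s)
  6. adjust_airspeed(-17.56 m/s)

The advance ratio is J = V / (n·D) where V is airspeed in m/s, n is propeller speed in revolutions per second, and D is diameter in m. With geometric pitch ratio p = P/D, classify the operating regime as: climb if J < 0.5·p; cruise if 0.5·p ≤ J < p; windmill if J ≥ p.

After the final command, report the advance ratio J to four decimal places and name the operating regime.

J = 0.1946, regime = climb

set_propeller: D = 1.333 m, P = 1.794 m (p = P/D = 1.345836); state ← (V=0, rpm=0)
throttle_to(4598): rpm ← 4598
set_airspeed(24.59): V ← 24.59 m/s
adjust_airspeed(+2.5): V ← 24.59 +2.5 = 27.09 m/s
set_airspeed(37.44): V ← 37.44 m/s
adjust_airspeed(-17.56): V ← 37.44 -17.56 = 19.88 m/s
final state: V = 19.88 m/s, rpm = 4598 → n = rpm/60 = 76.633333 rev/s
J = V / (n·D) = 19.88 / (76.633333 × 1.333) = 0.194612
regime bands: climb J<0.6729 | cruise [0.6729, 1.3458) | windmill J≥1.3458
J = 0.1946 → climb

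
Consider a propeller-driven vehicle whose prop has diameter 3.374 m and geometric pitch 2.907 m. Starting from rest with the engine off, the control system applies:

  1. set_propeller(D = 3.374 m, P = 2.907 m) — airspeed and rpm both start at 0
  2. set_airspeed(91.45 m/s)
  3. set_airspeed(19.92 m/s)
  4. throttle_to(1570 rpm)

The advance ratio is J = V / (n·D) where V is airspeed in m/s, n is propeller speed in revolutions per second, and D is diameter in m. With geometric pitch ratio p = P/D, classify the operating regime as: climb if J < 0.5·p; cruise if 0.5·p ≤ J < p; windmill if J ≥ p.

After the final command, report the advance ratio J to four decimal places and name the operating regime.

J = 0.2256, regime = climb

set_propeller: D = 3.374 m, P = 2.907 m (p = P/D = 0.861589); state ← (V=0, rpm=0)
set_airspeed(91.45): V ← 91.45 m/s
set_airspeed(19.92): V ← 19.92 m/s
throttle_to(1570): rpm ← 1570
final state: V = 19.92 m/s, rpm = 1570 → n = rpm/60 = 26.166667 rev/s
J = V / (n·D) = 19.92 / (26.166667 × 3.374) = 0.225629
regime bands: climb J<0.4308 | cruise [0.4308, 0.8616) | windmill J≥0.8616
J = 0.2256 → climb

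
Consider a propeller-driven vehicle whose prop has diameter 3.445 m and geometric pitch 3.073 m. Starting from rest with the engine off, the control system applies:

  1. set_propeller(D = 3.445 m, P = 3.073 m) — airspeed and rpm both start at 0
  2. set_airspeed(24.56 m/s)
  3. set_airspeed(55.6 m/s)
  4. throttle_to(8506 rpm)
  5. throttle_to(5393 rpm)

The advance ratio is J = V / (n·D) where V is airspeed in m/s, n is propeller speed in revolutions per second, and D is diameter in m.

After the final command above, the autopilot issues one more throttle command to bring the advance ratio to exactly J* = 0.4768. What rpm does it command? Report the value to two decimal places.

set_propeller: D = 3.445 m, P = 3.073 m (p = P/D = 0.892017); state ← (V=0, rpm=0)
set_airspeed(24.56): V ← 24.56 m/s
set_airspeed(55.6): V ← 55.6 m/s
throttle_to(8506): rpm ← 8506
throttle_to(5393): rpm ← 5393
final state: V = 55.6 m/s, rpm = 5393 → n = rpm/60 = 89.883333 rev/s
target J* = 0.4768; solve J* = V/(n·D) for n: n = V/(J*·D) = 55.6/(0.4768 × 3.445) = 33.849271 rev/s
rpm = 60·n = 2030.956254

rpm = 2030.96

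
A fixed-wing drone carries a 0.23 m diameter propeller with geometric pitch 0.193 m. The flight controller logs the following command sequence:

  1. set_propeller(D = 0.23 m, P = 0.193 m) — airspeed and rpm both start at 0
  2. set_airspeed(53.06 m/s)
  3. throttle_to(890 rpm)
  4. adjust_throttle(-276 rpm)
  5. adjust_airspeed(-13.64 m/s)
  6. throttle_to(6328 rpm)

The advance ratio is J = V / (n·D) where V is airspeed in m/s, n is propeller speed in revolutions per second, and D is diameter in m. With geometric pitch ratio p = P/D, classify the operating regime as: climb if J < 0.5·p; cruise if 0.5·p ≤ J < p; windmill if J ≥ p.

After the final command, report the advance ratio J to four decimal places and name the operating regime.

J = 1.6251, regime = windmill

set_propeller: D = 0.23 m, P = 0.193 m (p = P/D = 0.839130); state ← (V=0, rpm=0)
set_airspeed(53.06): V ← 53.06 m/s
throttle_to(890): rpm ← 890
adjust_throttle(-276): rpm ← 890 -276 = 614
adjust_airspeed(-13.64): V ← 53.06 -13.64 = 39.42 m/s
throttle_to(6328): rpm ← 6328
final state: V = 39.42 m/s, rpm = 6328 → n = rpm/60 = 105.466667 rev/s
J = V / (n·D) = 39.42 / (105.466667 × 0.23) = 1.625076
regime bands: climb J<0.4196 | cruise [0.4196, 0.8391) | windmill J≥0.8391
J = 1.6251 → windmill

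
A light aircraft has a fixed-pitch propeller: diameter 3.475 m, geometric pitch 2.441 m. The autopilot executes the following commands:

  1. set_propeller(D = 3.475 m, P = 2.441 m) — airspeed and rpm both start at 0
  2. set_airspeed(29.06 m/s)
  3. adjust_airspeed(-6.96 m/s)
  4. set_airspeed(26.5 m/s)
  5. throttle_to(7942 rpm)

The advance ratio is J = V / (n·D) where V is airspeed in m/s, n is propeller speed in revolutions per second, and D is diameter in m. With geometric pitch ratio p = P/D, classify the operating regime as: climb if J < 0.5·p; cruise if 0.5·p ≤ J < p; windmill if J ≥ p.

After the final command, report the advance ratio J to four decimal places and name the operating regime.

J = 0.0576, regime = climb

set_propeller: D = 3.475 m, P = 2.441 m (p = P/D = 0.702446); state ← (V=0, rpm=0)
set_airspeed(29.06): V ← 29.06 m/s
adjust_airspeed(-6.96): V ← 29.06 -6.96 = 22.1 m/s
set_airspeed(26.5): V ← 26.5 m/s
throttle_to(7942): rpm ← 7942
final state: V = 26.5 m/s, rpm = 7942 → n = rpm/60 = 132.366667 rev/s
J = V / (n·D) = 26.5 / (132.366667 × 3.475) = 0.057612
regime bands: climb J<0.3512 | cruise [0.3512, 0.7024) | windmill J≥0.7024
J = 0.0576 → climb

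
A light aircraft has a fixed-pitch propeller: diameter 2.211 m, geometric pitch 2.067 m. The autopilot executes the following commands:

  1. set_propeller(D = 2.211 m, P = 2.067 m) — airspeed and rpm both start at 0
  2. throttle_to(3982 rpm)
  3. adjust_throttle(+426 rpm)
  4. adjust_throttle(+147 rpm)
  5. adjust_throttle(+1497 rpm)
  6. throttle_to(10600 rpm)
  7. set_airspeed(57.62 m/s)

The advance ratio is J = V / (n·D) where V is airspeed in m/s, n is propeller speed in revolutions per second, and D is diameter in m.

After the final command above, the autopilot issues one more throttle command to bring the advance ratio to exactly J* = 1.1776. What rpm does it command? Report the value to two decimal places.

rpm = 1327.82

set_propeller: D = 2.211 m, P = 2.067 m (p = P/D = 0.934871); state ← (V=0, rpm=0)
throttle_to(3982): rpm ← 3982
adjust_throttle(+426): rpm ← 3982 +426 = 4408
adjust_throttle(+147): rpm ← 4408 +147 = 4555
adjust_throttle(+1497): rpm ← 4555 +1497 = 6052
throttle_to(10600): rpm ← 10600
set_airspeed(57.62): V ← 57.62 m/s
final state: V = 57.62 m/s, rpm = 10600 → n = rpm/60 = 176.666667 rev/s
target J* = 1.1776; solve J* = V/(n·D) for n: n = V/(J*·D) = 57.62/(1.1776 × 2.211) = 22.130270 rev/s
rpm = 60·n = 1327.816206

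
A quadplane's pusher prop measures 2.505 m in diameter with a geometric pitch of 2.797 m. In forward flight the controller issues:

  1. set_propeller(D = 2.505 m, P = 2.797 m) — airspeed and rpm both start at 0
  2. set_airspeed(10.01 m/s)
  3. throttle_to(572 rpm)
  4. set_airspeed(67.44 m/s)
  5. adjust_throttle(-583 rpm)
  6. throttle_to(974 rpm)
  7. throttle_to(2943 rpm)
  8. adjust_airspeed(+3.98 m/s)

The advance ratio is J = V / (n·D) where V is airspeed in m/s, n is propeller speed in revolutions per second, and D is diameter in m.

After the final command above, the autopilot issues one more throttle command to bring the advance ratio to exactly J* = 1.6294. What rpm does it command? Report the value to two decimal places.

rpm = 1049.87

set_propeller: D = 2.505 m, P = 2.797 m (p = P/D = 1.116567); state ← (V=0, rpm=0)
set_airspeed(10.01): V ← 10.01 m/s
throttle_to(572): rpm ← 572
set_airspeed(67.44): V ← 67.44 m/s
adjust_throttle(-583): rpm ← 572 -583 = -11
throttle_to(974): rpm ← 974
throttle_to(2943): rpm ← 2943
adjust_airspeed(+3.98): V ← 67.44 +3.98 = 71.42 m/s
final state: V = 71.42 m/s, rpm = 2943 → n = rpm/60 = 49.050000 rev/s
target J* = 1.6294; solve J* = V/(n·D) for n: n = V/(J*·D) = 71.42/(1.6294 × 2.505) = 17.497838 rev/s
rpm = 60·n = 1049.870310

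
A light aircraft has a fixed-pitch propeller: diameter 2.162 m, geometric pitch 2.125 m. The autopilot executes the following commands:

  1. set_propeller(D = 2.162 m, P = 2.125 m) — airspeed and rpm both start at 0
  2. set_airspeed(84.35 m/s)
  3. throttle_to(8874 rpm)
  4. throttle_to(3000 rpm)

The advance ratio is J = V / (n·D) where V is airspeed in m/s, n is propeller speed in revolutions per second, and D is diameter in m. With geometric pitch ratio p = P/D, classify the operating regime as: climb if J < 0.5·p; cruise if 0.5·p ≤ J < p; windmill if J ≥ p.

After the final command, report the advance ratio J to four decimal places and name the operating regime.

J = 0.7803, regime = cruise

set_propeller: D = 2.162 m, P = 2.125 m (p = P/D = 0.982886); state ← (V=0, rpm=0)
set_airspeed(84.35): V ← 84.35 m/s
throttle_to(8874): rpm ← 8874
throttle_to(3000): rpm ← 3000
final state: V = 84.35 m/s, rpm = 3000 → n = rpm/60 = 50.000000 rev/s
J = V / (n·D) = 84.35 / (50.000000 × 2.162) = 0.780296
regime bands: climb J<0.4914 | cruise [0.4914, 0.9829) | windmill J≥0.9829
J = 0.7803 → cruise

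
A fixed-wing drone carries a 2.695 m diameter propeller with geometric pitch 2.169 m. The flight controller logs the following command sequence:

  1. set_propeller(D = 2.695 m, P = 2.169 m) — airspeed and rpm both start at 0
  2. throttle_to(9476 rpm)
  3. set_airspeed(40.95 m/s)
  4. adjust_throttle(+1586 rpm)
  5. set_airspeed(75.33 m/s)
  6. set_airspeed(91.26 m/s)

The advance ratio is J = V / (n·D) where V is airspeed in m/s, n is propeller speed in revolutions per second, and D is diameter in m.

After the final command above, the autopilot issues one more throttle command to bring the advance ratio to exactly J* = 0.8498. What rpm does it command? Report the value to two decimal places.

rpm = 2390.87

set_propeller: D = 2.695 m, P = 2.169 m (p = P/D = 0.804824); state ← (V=0, rpm=0)
throttle_to(9476): rpm ← 9476
set_airspeed(40.95): V ← 40.95 m/s
adjust_throttle(+1586): rpm ← 9476 +1586 = 11062
set_airspeed(75.33): V ← 75.33 m/s
set_airspeed(91.26): V ← 91.26 m/s
final state: V = 91.26 m/s, rpm = 11062 → n = rpm/60 = 184.366667 rev/s
target J* = 0.8498; solve J* = V/(n·D) for n: n = V/(J*·D) = 91.26/(0.8498 × 2.695) = 39.847857 rev/s
rpm = 60·n = 2390.871409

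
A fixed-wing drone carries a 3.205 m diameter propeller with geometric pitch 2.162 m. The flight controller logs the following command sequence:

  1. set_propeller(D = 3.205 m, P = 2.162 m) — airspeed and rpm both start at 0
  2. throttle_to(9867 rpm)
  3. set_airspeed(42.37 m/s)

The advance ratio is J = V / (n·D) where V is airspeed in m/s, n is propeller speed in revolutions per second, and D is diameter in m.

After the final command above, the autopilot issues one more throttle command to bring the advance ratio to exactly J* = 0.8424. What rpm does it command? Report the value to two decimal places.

set_propeller: D = 3.205 m, P = 2.162 m (p = P/D = 0.674571); state ← (V=0, rpm=0)
throttle_to(9867): rpm ← 9867
set_airspeed(42.37): V ← 42.37 m/s
final state: V = 42.37 m/s, rpm = 9867 → n = rpm/60 = 164.450000 rev/s
target J* = 0.8424; solve J* = V/(n·D) for n: n = V/(J*·D) = 42.37/(0.8424 × 3.205) = 15.693220 rev/s
rpm = 60·n = 941.593219

rpm = 941.59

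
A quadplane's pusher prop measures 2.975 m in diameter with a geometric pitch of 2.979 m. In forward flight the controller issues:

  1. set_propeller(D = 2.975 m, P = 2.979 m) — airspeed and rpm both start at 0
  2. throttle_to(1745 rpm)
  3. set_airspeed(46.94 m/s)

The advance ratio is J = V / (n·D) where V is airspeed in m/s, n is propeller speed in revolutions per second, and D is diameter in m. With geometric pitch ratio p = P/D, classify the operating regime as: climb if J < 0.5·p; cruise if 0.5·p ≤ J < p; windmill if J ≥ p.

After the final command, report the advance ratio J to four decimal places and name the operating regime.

J = 0.5425, regime = cruise

set_propeller: D = 2.975 m, P = 2.979 m (p = P/D = 1.001345); state ← (V=0, rpm=0)
throttle_to(1745): rpm ← 1745
set_airspeed(46.94): V ← 46.94 m/s
final state: V = 46.94 m/s, rpm = 1745 → n = rpm/60 = 29.083333 rev/s
J = V / (n·D) = 46.94 / (29.083333 × 2.975) = 0.542515
regime bands: climb J<0.5007 | cruise [0.5007, 1.0013) | windmill J≥1.0013
J = 0.5425 → cruise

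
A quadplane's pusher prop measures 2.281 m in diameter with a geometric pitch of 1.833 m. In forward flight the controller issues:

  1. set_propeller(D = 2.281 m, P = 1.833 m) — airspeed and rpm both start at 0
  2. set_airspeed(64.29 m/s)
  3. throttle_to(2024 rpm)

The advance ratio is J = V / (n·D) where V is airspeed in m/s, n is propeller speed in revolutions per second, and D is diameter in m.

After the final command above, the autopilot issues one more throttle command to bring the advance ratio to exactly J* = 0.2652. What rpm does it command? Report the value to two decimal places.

rpm = 6376.70

set_propeller: D = 2.281 m, P = 1.833 m (p = P/D = 0.803595); state ← (V=0, rpm=0)
set_airspeed(64.29): V ← 64.29 m/s
throttle_to(2024): rpm ← 2024
final state: V = 64.29 m/s, rpm = 2024 → n = rpm/60 = 33.733333 rev/s
target J* = 0.2652; solve J* = V/(n·D) for n: n = V/(J*·D) = 64.29/(0.2652 × 2.281) = 106.278305 rev/s
rpm = 60·n = 6376.698320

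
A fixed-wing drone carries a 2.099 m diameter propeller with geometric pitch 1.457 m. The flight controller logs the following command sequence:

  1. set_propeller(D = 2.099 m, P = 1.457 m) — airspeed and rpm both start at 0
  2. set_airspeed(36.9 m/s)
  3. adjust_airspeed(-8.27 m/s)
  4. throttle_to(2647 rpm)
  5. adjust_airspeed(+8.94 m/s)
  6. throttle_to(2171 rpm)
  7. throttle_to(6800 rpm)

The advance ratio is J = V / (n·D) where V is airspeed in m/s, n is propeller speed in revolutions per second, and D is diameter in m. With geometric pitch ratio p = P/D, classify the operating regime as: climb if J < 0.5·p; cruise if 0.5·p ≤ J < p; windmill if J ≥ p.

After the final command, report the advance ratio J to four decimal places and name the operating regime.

J = 0.1579, regime = climb

set_propeller: D = 2.099 m, P = 1.457 m (p = P/D = 0.694140); state ← (V=0, rpm=0)
set_airspeed(36.9): V ← 36.9 m/s
adjust_airspeed(-8.27): V ← 36.9 -8.27 = 28.63 m/s
throttle_to(2647): rpm ← 2647
adjust_airspeed(+8.94): V ← 28.63 +8.94 = 37.57 m/s
throttle_to(2171): rpm ← 2171
throttle_to(6800): rpm ← 6800
final state: V = 37.57 m/s, rpm = 6800 → n = rpm/60 = 113.333333 rev/s
J = V / (n·D) = 37.57 / (113.333333 × 2.099) = 0.157932
regime bands: climb J<0.3471 | cruise [0.3471, 0.6941) | windmill J≥0.6941
J = 0.1579 → climb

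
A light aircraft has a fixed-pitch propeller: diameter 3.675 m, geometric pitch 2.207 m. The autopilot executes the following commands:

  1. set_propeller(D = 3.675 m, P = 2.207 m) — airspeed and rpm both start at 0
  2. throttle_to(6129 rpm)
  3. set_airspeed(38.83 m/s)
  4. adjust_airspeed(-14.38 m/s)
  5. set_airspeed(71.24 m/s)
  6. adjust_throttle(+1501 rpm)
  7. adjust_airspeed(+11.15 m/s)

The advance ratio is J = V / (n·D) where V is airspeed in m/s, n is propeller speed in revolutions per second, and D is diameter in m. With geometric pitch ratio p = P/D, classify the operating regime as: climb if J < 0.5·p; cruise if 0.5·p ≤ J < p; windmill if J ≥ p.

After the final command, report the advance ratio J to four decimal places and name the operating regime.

J = 0.1763, regime = climb

set_propeller: D = 3.675 m, P = 2.207 m (p = P/D = 0.600544); state ← (V=0, rpm=0)
throttle_to(6129): rpm ← 6129
set_airspeed(38.83): V ← 38.83 m/s
adjust_airspeed(-14.38): V ← 38.83 -14.38 = 24.45 m/s
set_airspeed(71.24): V ← 71.24 m/s
adjust_throttle(+1501): rpm ← 6129 +1501 = 7630
adjust_airspeed(+11.15): V ← 71.24 +11.15 = 82.39 m/s
final state: V = 82.39 m/s, rpm = 7630 → n = rpm/60 = 127.166667 rev/s
J = V / (n·D) = 82.39 / (127.166667 × 3.675) = 0.176297
regime bands: climb J<0.3003 | cruise [0.3003, 0.6005) | windmill J≥0.6005
J = 0.1763 → climb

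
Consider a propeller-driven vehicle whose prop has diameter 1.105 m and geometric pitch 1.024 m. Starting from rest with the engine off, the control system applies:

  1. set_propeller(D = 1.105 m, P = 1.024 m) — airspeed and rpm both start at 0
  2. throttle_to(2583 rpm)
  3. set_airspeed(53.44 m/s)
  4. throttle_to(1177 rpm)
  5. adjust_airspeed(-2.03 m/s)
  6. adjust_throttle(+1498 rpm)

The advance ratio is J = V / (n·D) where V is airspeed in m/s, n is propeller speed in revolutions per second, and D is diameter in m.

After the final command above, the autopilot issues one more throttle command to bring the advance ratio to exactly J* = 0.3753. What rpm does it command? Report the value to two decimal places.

rpm = 7438.03

set_propeller: D = 1.105 m, P = 1.024 m (p = P/D = 0.926697); state ← (V=0, rpm=0)
throttle_to(2583): rpm ← 2583
set_airspeed(53.44): V ← 53.44 m/s
throttle_to(1177): rpm ← 1177
adjust_airspeed(-2.03): V ← 53.44 -2.03 = 51.41 m/s
adjust_throttle(+1498): rpm ← 1177 +1498 = 2675
final state: V = 51.41 m/s, rpm = 2675 → n = rpm/60 = 44.583333 rev/s
target J* = 0.3753; solve J* = V/(n·D) for n: n = V/(J*·D) = 51.41/(0.3753 × 1.105) = 123.967191 rev/s
rpm = 60·n = 7438.031475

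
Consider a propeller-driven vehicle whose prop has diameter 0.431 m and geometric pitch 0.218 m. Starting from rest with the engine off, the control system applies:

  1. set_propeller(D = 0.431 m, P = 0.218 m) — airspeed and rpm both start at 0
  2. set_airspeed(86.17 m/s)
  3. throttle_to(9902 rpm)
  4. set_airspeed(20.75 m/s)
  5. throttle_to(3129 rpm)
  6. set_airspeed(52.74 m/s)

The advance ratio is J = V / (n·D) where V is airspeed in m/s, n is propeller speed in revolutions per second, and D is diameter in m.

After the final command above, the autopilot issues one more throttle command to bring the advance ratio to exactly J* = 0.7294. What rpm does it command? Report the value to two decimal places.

rpm = 10065.80

set_propeller: D = 0.431 m, P = 0.218 m (p = P/D = 0.505800); state ← (V=0, rpm=0)
set_airspeed(86.17): V ← 86.17 m/s
throttle_to(9902): rpm ← 9902
set_airspeed(20.75): V ← 20.75 m/s
throttle_to(3129): rpm ← 3129
set_airspeed(52.74): V ← 52.74 m/s
final state: V = 52.74 m/s, rpm = 3129 → n = rpm/60 = 52.150000 rev/s
target J* = 0.7294; solve J* = V/(n·D) for n: n = V/(J*·D) = 52.74/(0.7294 × 0.431) = 167.763353 rev/s
rpm = 60·n = 10065.801151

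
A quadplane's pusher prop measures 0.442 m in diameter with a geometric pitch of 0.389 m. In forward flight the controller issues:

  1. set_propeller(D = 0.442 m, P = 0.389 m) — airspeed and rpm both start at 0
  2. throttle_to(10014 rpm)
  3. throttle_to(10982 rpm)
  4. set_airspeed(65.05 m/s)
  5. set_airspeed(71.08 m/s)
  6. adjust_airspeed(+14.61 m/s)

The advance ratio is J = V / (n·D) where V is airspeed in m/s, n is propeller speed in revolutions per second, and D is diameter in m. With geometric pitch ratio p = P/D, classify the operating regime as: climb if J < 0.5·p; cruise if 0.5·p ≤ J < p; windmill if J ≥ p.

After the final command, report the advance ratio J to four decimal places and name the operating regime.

J = 1.0592, regime = windmill

set_propeller: D = 0.442 m, P = 0.389 m (p = P/D = 0.880090); state ← (V=0, rpm=0)
throttle_to(10014): rpm ← 10014
throttle_to(10982): rpm ← 10982
set_airspeed(65.05): V ← 65.05 m/s
set_airspeed(71.08): V ← 71.08 m/s
adjust_airspeed(+14.61): V ← 71.08 +14.61 = 85.69 m/s
final state: V = 85.69 m/s, rpm = 10982 → n = rpm/60 = 183.033333 rev/s
J = V / (n·D) = 85.69 / (183.033333 × 0.442) = 1.059199
regime bands: climb J<0.4400 | cruise [0.4400, 0.8801) | windmill J≥0.8801
J = 1.0592 → windmill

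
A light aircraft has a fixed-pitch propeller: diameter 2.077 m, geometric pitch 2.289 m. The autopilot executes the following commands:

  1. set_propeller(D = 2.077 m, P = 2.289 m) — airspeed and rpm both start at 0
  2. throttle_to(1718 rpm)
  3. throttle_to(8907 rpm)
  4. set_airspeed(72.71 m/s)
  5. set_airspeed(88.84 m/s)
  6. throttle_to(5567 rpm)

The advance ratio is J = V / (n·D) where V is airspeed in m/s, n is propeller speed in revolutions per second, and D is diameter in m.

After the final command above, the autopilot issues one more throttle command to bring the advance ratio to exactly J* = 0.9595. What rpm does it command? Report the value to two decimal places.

set_propeller: D = 2.077 m, P = 2.289 m (p = P/D = 1.102070); state ← (V=0, rpm=0)
throttle_to(1718): rpm ← 1718
throttle_to(8907): rpm ← 8907
set_airspeed(72.71): V ← 72.71 m/s
set_airspeed(88.84): V ← 88.84 m/s
throttle_to(5567): rpm ← 5567
final state: V = 88.84 m/s, rpm = 5567 → n = rpm/60 = 92.783333 rev/s
target J* = 0.9595; solve J* = V/(n·D) for n: n = V/(J*·D) = 88.84/(0.9595 × 2.077) = 44.578667 rev/s
rpm = 60·n = 2674.719997

rpm = 2674.72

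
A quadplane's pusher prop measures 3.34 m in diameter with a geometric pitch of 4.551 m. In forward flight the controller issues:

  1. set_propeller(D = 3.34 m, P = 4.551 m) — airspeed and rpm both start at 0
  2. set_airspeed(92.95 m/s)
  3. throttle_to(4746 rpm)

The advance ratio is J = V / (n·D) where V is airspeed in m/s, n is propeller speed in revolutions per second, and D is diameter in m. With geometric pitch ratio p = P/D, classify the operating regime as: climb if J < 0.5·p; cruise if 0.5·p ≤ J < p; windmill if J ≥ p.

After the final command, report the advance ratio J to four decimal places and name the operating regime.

set_propeller: D = 3.34 m, P = 4.551 m (p = P/D = 1.362575); state ← (V=0, rpm=0)
set_airspeed(92.95): V ← 92.95 m/s
throttle_to(4746): rpm ← 4746
final state: V = 92.95 m/s, rpm = 4746 → n = rpm/60 = 79.100000 rev/s
J = V / (n·D) = 92.95 / (79.100000 × 3.34) = 0.351825
regime bands: climb J<0.6813 | cruise [0.6813, 1.3626) | windmill J≥1.3626
J = 0.3518 → climb

J = 0.3518, regime = climb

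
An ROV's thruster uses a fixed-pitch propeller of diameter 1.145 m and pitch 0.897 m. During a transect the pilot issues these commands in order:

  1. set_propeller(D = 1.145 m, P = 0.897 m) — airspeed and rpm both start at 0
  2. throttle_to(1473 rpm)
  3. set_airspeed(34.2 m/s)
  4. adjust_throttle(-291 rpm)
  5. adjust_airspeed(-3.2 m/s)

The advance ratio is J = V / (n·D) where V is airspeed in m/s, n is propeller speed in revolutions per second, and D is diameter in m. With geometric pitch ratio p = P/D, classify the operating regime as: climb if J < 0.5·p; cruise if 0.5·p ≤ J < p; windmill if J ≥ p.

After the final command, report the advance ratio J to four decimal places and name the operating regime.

J = 1.3743, regime = windmill

set_propeller: D = 1.145 m, P = 0.897 m (p = P/D = 0.783406); state ← (V=0, rpm=0)
throttle_to(1473): rpm ← 1473
set_airspeed(34.2): V ← 34.2 m/s
adjust_throttle(-291): rpm ← 1473 -291 = 1182
adjust_airspeed(-3.2): V ← 34.2 -3.2 = 31 m/s
final state: V = 31 m/s, rpm = 1182 → n = rpm/60 = 19.700000 rev/s
J = V / (n·D) = 31 / (19.700000 × 1.145) = 1.374327
regime bands: climb J<0.3917 | cruise [0.3917, 0.7834) | windmill J≥0.7834
J = 1.3743 → windmill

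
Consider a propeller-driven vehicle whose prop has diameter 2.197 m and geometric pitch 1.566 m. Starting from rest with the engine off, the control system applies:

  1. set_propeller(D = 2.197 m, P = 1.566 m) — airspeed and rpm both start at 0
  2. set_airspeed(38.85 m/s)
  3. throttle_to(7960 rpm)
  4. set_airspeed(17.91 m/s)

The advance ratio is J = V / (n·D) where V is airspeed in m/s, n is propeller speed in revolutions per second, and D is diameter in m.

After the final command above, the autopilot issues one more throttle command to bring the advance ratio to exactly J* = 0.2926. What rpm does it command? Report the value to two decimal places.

rpm = 1671.64

set_propeller: D = 2.197 m, P = 1.566 m (p = P/D = 0.712790); state ← (V=0, rpm=0)
set_airspeed(38.85): V ← 38.85 m/s
throttle_to(7960): rpm ← 7960
set_airspeed(17.91): V ← 17.91 m/s
final state: V = 17.91 m/s, rpm = 7960 → n = rpm/60 = 132.666667 rev/s
target J* = 0.2926; solve J* = V/(n·D) for n: n = V/(J*·D) = 17.91/(0.2926 × 2.197) = 27.860648 rev/s
rpm = 60·n = 1671.638856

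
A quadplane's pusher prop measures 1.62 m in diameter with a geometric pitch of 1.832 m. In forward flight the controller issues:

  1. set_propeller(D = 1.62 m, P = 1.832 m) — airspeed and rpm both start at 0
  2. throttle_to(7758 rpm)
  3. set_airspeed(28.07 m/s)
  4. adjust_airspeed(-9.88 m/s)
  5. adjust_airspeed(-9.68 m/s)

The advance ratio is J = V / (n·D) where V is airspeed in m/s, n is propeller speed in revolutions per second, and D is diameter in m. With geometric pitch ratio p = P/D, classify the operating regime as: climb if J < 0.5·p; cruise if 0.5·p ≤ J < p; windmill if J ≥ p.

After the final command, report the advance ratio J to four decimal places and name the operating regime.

J = 0.0406, regime = climb

set_propeller: D = 1.62 m, P = 1.832 m (p = P/D = 1.130864); state ← (V=0, rpm=0)
throttle_to(7758): rpm ← 7758
set_airspeed(28.07): V ← 28.07 m/s
adjust_airspeed(-9.88): V ← 28.07 -9.88 = 18.19 m/s
adjust_airspeed(-9.68): V ← 18.19 -9.68 = 8.51 m/s
final state: V = 8.51 m/s, rpm = 7758 → n = rpm/60 = 129.300000 rev/s
J = V / (n·D) = 8.51 / (129.300000 × 1.62) = 0.040627
regime bands: climb J<0.5654 | cruise [0.5654, 1.1309) | windmill J≥1.1309
J = 0.0406 → climb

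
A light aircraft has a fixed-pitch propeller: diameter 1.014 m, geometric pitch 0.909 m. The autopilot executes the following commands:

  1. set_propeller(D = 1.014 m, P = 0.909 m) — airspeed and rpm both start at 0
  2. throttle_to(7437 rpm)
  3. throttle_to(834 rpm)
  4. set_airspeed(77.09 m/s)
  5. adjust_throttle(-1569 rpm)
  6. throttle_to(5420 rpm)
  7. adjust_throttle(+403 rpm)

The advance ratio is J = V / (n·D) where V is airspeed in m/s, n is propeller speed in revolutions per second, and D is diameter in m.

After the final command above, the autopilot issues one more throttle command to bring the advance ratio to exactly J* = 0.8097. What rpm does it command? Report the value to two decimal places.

set_propeller: D = 1.014 m, P = 0.909 m (p = P/D = 0.896450); state ← (V=0, rpm=0)
throttle_to(7437): rpm ← 7437
throttle_to(834): rpm ← 834
set_airspeed(77.09): V ← 77.09 m/s
adjust_throttle(-1569): rpm ← 834 -1569 = -735
throttle_to(5420): rpm ← 5420
adjust_throttle(+403): rpm ← 5420 +403 = 5823
final state: V = 77.09 m/s, rpm = 5823 → n = rpm/60 = 97.050000 rev/s
target J* = 0.8097; solve J* = V/(n·D) for n: n = V/(J*·D) = 77.09/(0.8097 × 1.014) = 93.893591 rev/s
rpm = 60·n = 5633.615489

rpm = 5633.62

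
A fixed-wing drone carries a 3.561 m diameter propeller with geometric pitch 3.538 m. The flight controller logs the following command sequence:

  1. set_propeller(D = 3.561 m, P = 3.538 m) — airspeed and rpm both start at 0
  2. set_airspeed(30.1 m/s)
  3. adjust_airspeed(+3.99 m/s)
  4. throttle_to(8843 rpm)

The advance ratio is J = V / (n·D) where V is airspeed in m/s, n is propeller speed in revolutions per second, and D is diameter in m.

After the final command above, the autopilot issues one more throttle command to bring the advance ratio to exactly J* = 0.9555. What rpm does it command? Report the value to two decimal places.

rpm = 601.14

set_propeller: D = 3.561 m, P = 3.538 m (p = P/D = 0.993541); state ← (V=0, rpm=0)
set_airspeed(30.1): V ← 30.1 m/s
adjust_airspeed(+3.99): V ← 30.1 +3.99 = 34.09 m/s
throttle_to(8843): rpm ← 8843
final state: V = 34.09 m/s, rpm = 8843 → n = rpm/60 = 147.383333 rev/s
target J* = 0.9555; solve J* = V/(n·D) for n: n = V/(J*·D) = 34.09/(0.9555 × 3.561) = 10.018999 rev/s
rpm = 60·n = 601.139944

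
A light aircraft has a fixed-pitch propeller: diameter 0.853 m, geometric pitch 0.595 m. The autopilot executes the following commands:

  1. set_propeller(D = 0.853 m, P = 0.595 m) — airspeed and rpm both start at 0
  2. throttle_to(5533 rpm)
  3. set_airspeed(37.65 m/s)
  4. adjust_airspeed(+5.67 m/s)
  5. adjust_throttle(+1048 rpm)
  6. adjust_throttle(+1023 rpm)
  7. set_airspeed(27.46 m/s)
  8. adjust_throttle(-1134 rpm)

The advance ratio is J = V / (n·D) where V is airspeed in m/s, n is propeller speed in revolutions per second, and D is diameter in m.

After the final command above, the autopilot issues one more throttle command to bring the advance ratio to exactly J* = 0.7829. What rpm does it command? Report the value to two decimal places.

rpm = 2467.16

set_propeller: D = 0.853 m, P = 0.595 m (p = P/D = 0.697538); state ← (V=0, rpm=0)
throttle_to(5533): rpm ← 5533
set_airspeed(37.65): V ← 37.65 m/s
adjust_airspeed(+5.67): V ← 37.65 +5.67 = 43.32 m/s
adjust_throttle(+1048): rpm ← 5533 +1048 = 6581
adjust_throttle(+1023): rpm ← 6581 +1023 = 7604
set_airspeed(27.46): V ← 27.46 m/s
adjust_throttle(-1134): rpm ← 7604 -1134 = 6470
final state: V = 27.46 m/s, rpm = 6470 → n = rpm/60 = 107.833333 rev/s
target J* = 0.7829; solve J* = V/(n·D) for n: n = V/(J*·D) = 27.46/(0.7829 × 0.853) = 41.119252 rev/s
rpm = 60·n = 2467.155136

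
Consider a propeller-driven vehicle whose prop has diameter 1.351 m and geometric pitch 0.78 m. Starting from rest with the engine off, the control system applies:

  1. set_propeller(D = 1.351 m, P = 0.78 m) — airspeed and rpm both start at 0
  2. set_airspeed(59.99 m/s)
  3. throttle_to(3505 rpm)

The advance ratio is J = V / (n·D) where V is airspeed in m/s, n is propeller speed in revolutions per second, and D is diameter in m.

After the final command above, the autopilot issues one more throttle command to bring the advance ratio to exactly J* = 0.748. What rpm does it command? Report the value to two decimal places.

rpm = 3561.83

set_propeller: D = 1.351 m, P = 0.78 m (p = P/D = 0.577350); state ← (V=0, rpm=0)
set_airspeed(59.99): V ← 59.99 m/s
throttle_to(3505): rpm ← 3505
final state: V = 59.99 m/s, rpm = 3505 → n = rpm/60 = 58.416667 rev/s
target J* = 0.748; solve J* = V/(n·D) for n: n = V/(J*·D) = 59.99/(0.748 × 1.351) = 59.363830 rev/s
rpm = 60·n = 3561.829819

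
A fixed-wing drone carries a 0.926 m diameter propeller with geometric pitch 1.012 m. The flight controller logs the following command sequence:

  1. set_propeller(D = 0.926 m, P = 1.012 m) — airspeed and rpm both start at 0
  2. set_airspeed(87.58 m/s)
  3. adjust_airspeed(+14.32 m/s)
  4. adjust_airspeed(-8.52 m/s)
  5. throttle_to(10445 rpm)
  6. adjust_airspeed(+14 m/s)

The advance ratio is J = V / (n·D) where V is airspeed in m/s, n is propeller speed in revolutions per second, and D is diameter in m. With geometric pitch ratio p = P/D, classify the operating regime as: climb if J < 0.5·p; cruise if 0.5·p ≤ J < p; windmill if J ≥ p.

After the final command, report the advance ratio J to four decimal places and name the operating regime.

set_propeller: D = 0.926 m, P = 1.012 m (p = P/D = 1.092873); state ← (V=0, rpm=0)
set_airspeed(87.58): V ← 87.58 m/s
adjust_airspeed(+14.32): V ← 87.58 +14.32 = 101.9 m/s
adjust_airspeed(-8.52): V ← 101.9 -8.52 = 93.38 m/s
throttle_to(10445): rpm ← 10445
adjust_airspeed(+14): V ← 93.38 +14 = 107.38 m/s
final state: V = 107.38 m/s, rpm = 10445 → n = rpm/60 = 174.083333 rev/s
J = V / (n·D) = 107.38 / (174.083333 × 0.926) = 0.666124
regime bands: climb J<0.5464 | cruise [0.5464, 1.0929) | windmill J≥1.0929
J = 0.6661 → cruise

J = 0.6661, regime = cruise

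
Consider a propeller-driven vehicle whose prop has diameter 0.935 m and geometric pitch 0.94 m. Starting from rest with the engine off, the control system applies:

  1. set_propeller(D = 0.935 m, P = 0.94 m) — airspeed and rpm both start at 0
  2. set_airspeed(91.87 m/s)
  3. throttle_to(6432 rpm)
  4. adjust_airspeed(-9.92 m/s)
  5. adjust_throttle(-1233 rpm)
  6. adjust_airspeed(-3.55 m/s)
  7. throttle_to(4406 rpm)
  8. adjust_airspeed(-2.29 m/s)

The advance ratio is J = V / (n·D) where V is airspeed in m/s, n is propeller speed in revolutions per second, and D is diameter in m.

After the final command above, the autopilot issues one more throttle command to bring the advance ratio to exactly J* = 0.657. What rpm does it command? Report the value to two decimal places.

set_propeller: D = 0.935 m, P = 0.94 m (p = P/D = 1.005348); state ← (V=0, rpm=0)
set_airspeed(91.87): V ← 91.87 m/s
throttle_to(6432): rpm ← 6432
adjust_airspeed(-9.92): V ← 91.87 -9.92 = 81.95 m/s
adjust_throttle(-1233): rpm ← 6432 -1233 = 5199
adjust_airspeed(-3.55): V ← 81.95 -3.55 = 78.4 m/s
throttle_to(4406): rpm ← 4406
adjust_airspeed(-2.29): V ← 78.4 -2.29 = 76.11 m/s
final state: V = 76.11 m/s, rpm = 4406 → n = rpm/60 = 73.433333 rev/s
target J* = 0.657; solve J* = V/(n·D) for n: n = V/(J*·D) = 76.11/(0.657 × 0.935) = 123.898127 rev/s
rpm = 60·n = 7433.887627

rpm = 7433.89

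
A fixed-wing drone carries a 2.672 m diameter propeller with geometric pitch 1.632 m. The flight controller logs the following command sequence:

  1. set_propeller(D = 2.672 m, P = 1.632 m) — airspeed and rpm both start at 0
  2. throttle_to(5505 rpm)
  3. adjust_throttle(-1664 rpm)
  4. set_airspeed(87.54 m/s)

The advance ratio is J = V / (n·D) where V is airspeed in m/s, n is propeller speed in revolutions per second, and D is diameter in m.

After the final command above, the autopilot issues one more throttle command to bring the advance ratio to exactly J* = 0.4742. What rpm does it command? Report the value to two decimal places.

rpm = 4145.34

set_propeller: D = 2.672 m, P = 1.632 m (p = P/D = 0.610778); state ← (V=0, rpm=0)
throttle_to(5505): rpm ← 5505
adjust_throttle(-1664): rpm ← 5505 -1664 = 3841
set_airspeed(87.54): V ← 87.54 m/s
final state: V = 87.54 m/s, rpm = 3841 → n = rpm/60 = 64.016667 rev/s
target J* = 0.4742; solve J* = V/(n·D) for n: n = V/(J*·D) = 87.54/(0.4742 × 2.672) = 69.088941 rev/s
rpm = 60·n = 4145.336489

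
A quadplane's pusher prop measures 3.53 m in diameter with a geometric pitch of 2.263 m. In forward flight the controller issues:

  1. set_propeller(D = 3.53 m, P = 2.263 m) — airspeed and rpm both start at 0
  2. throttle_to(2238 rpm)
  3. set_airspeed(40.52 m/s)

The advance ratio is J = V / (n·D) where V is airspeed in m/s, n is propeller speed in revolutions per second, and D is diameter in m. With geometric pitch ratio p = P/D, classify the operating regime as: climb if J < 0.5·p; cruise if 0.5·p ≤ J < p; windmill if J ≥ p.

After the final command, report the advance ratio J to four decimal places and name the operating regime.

J = 0.3077, regime = climb

set_propeller: D = 3.53 m, P = 2.263 m (p = P/D = 0.641076); state ← (V=0, rpm=0)
throttle_to(2238): rpm ← 2238
set_airspeed(40.52): V ← 40.52 m/s
final state: V = 40.52 m/s, rpm = 2238 → n = rpm/60 = 37.300000 rev/s
J = V / (n·D) = 40.52 / (37.300000 × 3.53) = 0.307741
regime bands: climb J<0.3205 | cruise [0.3205, 0.6411) | windmill J≥0.6411
J = 0.3077 → climb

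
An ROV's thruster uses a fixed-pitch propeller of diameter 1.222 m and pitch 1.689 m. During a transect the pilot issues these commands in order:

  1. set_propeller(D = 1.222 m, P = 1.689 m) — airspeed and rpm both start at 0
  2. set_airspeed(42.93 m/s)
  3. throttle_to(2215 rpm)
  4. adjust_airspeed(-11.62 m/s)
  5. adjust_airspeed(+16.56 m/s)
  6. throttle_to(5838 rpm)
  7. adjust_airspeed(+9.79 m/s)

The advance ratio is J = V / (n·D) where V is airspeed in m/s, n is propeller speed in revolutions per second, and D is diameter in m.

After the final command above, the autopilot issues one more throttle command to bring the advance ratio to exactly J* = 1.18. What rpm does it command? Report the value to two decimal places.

rpm = 2399.23

set_propeller: D = 1.222 m, P = 1.689 m (p = P/D = 1.382160); state ← (V=0, rpm=0)
set_airspeed(42.93): V ← 42.93 m/s
throttle_to(2215): rpm ← 2215
adjust_airspeed(-11.62): V ← 42.93 -11.62 = 31.31 m/s
adjust_airspeed(+16.56): V ← 31.31 +16.56 = 47.87 m/s
throttle_to(5838): rpm ← 5838
adjust_airspeed(+9.79): V ← 47.87 +9.79 = 57.66 m/s
final state: V = 57.66 m/s, rpm = 5838 → n = rpm/60 = 97.300000 rev/s
target J* = 1.18; solve J* = V/(n·D) for n: n = V/(J*·D) = 57.66/(1.18 × 1.222) = 39.987240 rev/s
rpm = 60·n = 2399.234375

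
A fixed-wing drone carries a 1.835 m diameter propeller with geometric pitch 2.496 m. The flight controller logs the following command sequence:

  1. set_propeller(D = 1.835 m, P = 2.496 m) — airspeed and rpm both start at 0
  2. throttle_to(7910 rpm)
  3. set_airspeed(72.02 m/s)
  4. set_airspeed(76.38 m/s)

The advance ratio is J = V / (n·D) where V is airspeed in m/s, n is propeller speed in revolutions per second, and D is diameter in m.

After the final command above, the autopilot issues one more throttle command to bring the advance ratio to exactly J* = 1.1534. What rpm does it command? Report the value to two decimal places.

rpm = 2165.28

set_propeller: D = 1.835 m, P = 2.496 m (p = P/D = 1.360218); state ← (V=0, rpm=0)
throttle_to(7910): rpm ← 7910
set_airspeed(72.02): V ← 72.02 m/s
set_airspeed(76.38): V ← 76.38 m/s
final state: V = 76.38 m/s, rpm = 7910 → n = rpm/60 = 131.833333 rev/s
target J* = 1.1534; solve J* = V/(n·D) for n: n = V/(J*·D) = 76.38/(1.1534 × 1.835) = 36.088068 rev/s
rpm = 60·n = 2165.284110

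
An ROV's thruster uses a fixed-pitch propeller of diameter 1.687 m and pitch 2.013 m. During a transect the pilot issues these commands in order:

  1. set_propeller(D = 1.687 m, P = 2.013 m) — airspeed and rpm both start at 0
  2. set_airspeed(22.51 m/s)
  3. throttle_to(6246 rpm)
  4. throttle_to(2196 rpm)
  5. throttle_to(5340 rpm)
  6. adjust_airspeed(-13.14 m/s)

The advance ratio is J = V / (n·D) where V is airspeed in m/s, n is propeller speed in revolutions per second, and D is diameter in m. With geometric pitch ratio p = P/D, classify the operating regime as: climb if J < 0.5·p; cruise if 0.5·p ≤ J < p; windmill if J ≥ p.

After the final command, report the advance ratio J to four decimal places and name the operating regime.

J = 0.0624, regime = climb

set_propeller: D = 1.687 m, P = 2.013 m (p = P/D = 1.193242); state ← (V=0, rpm=0)
set_airspeed(22.51): V ← 22.51 m/s
throttle_to(6246): rpm ← 6246
throttle_to(2196): rpm ← 2196
throttle_to(5340): rpm ← 5340
adjust_airspeed(-13.14): V ← 22.51 -13.14 = 9.37 m/s
final state: V = 9.37 m/s, rpm = 5340 → n = rpm/60 = 89.000000 rev/s
J = V / (n·D) = 9.37 / (89.000000 × 1.687) = 0.062407
regime bands: climb J<0.5966 | cruise [0.5966, 1.1932) | windmill J≥1.1932
J = 0.0624 → climb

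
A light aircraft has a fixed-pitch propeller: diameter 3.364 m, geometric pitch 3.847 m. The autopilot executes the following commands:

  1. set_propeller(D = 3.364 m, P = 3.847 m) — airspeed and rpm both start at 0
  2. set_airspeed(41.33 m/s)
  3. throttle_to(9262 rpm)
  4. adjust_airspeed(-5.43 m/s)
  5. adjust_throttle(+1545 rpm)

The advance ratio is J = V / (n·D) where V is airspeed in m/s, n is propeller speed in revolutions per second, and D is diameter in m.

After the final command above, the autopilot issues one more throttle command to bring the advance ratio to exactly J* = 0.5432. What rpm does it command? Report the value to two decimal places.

rpm = 1178.77

set_propeller: D = 3.364 m, P = 3.847 m (p = P/D = 1.143579); state ← (V=0, rpm=0)
set_airspeed(41.33): V ← 41.33 m/s
throttle_to(9262): rpm ← 9262
adjust_airspeed(-5.43): V ← 41.33 -5.43 = 35.9 m/s
adjust_throttle(+1545): rpm ← 9262 +1545 = 10807
final state: V = 35.9 m/s, rpm = 10807 → n = rpm/60 = 180.116667 rev/s
target J* = 0.5432; solve J* = V/(n·D) for n: n = V/(J*·D) = 35.9/(0.5432 × 3.364) = 19.646206 rev/s
rpm = 60·n = 1178.772378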